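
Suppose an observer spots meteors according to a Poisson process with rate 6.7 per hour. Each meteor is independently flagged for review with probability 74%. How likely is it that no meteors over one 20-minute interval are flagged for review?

0.1915

Thinning: the meteors that are flagged for review themselves form a Poisson process with rate 0.74 × 6.7 = 4.958 per hour.
Over the interval, μ = 4.958 × 1/3 ≈ 1.65267 (a 20-minute interval = 1/3 hours).
P(N = 0) = e^(−1.65267) · 1.65267^0/0! ≈ 0.1915.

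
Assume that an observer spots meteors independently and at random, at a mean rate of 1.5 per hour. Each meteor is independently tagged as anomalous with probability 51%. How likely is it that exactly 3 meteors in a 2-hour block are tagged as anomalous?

0.1293

Thinning: the meteors that are tagged as anomalous themselves form a Poisson process with rate 0.51 × 1.5 = 0.765 per hour.
Over the interval, μ = 0.765 × 2 = 1.53 (a 2-hour block = 2 hours).
P(N = 3) = e^(−1.53) · 1.53^3/3! ≈ 0.1293.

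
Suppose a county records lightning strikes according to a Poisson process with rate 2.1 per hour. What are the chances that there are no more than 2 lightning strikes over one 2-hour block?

Over the interval, μ = 2.1 × 2 = 4.2 (a 2-hour block = 2 hours).
P(N ≤ 2) = Σ_{j=0}^{2} e^(−μ) μ^j/j! ≈ 0.2102.

0.2102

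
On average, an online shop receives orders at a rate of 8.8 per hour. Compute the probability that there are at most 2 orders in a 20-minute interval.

Over the interval, μ = 8.8 × 1/3 ≈ 2.93333 (a 20-minute interval = 1/3 hours).
P(N ≤ 2) = Σ_{j=0}^{2} e^(−μ) μ^j/j! ≈ 0.4383.

0.4383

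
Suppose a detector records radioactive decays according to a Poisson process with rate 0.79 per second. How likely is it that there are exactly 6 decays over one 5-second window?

0.1016

Over the interval, μ = 0.79 × 5 = 3.95 (a 5-second window = 5 seconds).
P(N = 6) = e^(−μ) μ^6/6! = e^(−3.95) · 3.95^6/720 ≈ 0.1016.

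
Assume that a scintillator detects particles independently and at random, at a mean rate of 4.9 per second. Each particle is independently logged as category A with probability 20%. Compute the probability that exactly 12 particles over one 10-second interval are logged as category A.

0.0908

Thinning: the particles that are logged as category A themselves form a Poisson process with rate 0.2 × 4.9 = 0.98 per second.
Over the interval, μ = 0.98 × 10 = 9.8 (a 10-second interval = 10 seconds).
P(N = 12) = e^(−9.8) · 9.8^12/12! ≈ 0.0908.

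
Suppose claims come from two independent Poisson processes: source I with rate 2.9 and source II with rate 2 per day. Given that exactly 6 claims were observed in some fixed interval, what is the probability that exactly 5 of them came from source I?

0.1778

Given the total, each event is independently from source I with probability p = λ_I/(λ_I+λ_II) = 2.9/4.9 ≈ 0.5918.
So K ~ Binomial(6, 2.9/4.9): P(K = 5) = C(6,5) · (2.9/4.9)^5 · (2/4.9)^1 ≈ 0.1778.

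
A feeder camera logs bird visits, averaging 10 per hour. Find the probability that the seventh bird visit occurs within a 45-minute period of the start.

Over the interval, μ = 10 × 0.75 = 7.5 (a 45-minute period = 0.75 hours).
The seventh arrival falls in the interval iff at least 7 events occur there: P(S_7 ≤ t) = P(N ≥ 7) = 1 − P(N ≤ 6) ≈ 0.6218.

0.6218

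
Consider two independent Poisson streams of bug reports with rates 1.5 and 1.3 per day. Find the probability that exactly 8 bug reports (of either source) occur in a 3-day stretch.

Independent Poisson processes superpose: combined rate λ = 1.5 + 1.3 = 2.8 per day.
Over the interval, μ = 2.8 × 3 = 8.4 (a 3-day stretch = 3 days).
P(N = 8) = e^(−8.4) · 8.4^8/8! ≈ 0.1382.

0.1382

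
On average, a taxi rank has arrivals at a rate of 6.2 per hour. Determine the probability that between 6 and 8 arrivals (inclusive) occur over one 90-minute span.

Over the interval, μ = 6.2 × 1.5 = 9.3 (a 90-minute span = 1.5 hours).
P(6 ≤ N ≤ 8) = Σ_{j=6}^{8} e^(−9.3) · 9.3^j/j! ≈ 0.3182.

0.3182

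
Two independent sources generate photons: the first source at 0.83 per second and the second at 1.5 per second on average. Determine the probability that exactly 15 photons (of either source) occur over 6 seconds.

0.0988

Independent Poisson processes superpose: combined rate λ = 0.83 + 1.5 = 2.33 per second.
Over the interval, μ = 2.33 × 6 = 13.98 (6 seconds).
P(N = 15) = e^(−13.98) · 13.98^15/15! ≈ 0.0988.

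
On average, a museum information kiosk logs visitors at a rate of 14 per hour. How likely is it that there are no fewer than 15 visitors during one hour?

With mean μ = 14 per hour,
P(N ≥ 15) = 1 − P(N ≤ 14) = 1 − Σ_{j=0}^{14} e^(−μ) μ^j/j! ≈ 0.4296.

0.4296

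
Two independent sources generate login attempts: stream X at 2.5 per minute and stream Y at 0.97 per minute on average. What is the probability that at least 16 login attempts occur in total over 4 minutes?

Independent Poisson processes superpose: combined rate λ = 2.5 + 0.97 = 3.47 per minute.
Over the interval, μ = 3.47 × 4 = 13.88 (4 minutes).
P(N ≥ 16) = 1 − P(N ≤ 15) ≈ 0.3188.

0.3188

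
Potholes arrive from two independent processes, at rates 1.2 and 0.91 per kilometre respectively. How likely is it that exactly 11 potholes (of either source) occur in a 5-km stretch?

Independent Poisson processes superpose: combined rate λ = 1.2 + 0.91 = 2.11 per kilometre.
Over the interval, μ = 2.11 × 5 = 10.55 (a 5-km stretch = 5 kilometres).
P(N = 11) = e^(−10.55) · 10.55^11/11! ≈ 0.1183.

0.1183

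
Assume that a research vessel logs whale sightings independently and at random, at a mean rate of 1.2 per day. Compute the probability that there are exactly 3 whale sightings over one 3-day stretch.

0.2125

Over the interval, μ = 1.2 × 3 = 3.6 (a 3-day stretch = 3 days).
P(N = 3) = e^(−μ) μ^3/3! = e^(−3.6) · 3.6^3/6 ≈ 0.2125.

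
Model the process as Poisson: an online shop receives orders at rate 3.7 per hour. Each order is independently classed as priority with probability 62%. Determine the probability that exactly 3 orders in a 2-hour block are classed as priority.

Thinning: the orders that are classed as priority themselves form a Poisson process with rate 0.62 × 3.7 = 2.294 per hour.
Over the interval, μ = 2.294 × 2 = 4.588 (a 2-hour block = 2 hours).
P(N = 3) = e^(−4.588) · 4.588^3/3! ≈ 0.1637.

0.1637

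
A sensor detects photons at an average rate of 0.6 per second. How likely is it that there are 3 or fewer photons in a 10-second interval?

0.1512

Over the interval, μ = 0.6 × 10 = 6 (a 10-second interval = 10 seconds).
P(N ≤ 3) = Σ_{j=0}^{3} e^(−μ) μ^j/j! ≈ 0.1512.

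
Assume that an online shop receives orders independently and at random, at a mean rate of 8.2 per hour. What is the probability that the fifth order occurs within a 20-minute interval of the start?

0.1421

Over the interval, μ = 8.2 × 1/3 ≈ 2.73333 (a 20-minute interval = 1/3 hours).
The fifth arrival falls in the interval iff at least 5 events occur there: P(S_5 ≤ t) = P(N ≥ 5) = 1 − P(N ≤ 4) ≈ 0.1421.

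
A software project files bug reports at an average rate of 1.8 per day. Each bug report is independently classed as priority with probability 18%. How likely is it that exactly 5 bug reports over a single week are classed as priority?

Thinning: the bug reports that are classed as priority themselves form a Poisson process with rate 0.18 × 1.8 = 0.324 per day.
Over the interval, μ = 0.324 × 7 = 2.268 (a week = 7 days).
P(N = 5) = e^(−2.268) · 2.268^5/5! ≈ 0.0518.

0.0518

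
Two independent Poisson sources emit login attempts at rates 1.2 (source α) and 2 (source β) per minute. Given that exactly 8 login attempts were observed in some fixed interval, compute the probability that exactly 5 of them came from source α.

Given the total, each event is independently from source α with probability p = λ_α/(λ_α+λ_β) = 1.2/3.2 = 0.3750.
So K ~ Binomial(8, 1.2/3.2): P(K = 5) = C(8,5) · (1.2/3.2)^5 · (2/3.2)^3 ≈ 0.1014.

0.1014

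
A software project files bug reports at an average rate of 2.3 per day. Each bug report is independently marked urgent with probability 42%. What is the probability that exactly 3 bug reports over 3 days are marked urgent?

Thinning: the bug reports that are marked urgent themselves form a Poisson process with rate 0.42 × 2.3 = 0.966 per day.
Over the interval, μ = 0.966 × 3 = 2.898 (3 days).
P(N = 3) = e^(−2.898) · 2.898^3/3! ≈ 0.2236.

0.2236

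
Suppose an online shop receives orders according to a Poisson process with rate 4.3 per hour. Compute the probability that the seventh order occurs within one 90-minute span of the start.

0.4656

Over the interval, μ = 4.3 × 1.5 = 6.45 (a 90-minute span = 1.5 hours).
The seventh arrival falls in the interval iff at least 7 events occur there: P(S_7 ≤ t) = P(N ≥ 7) = 1 − P(N ≤ 6) ≈ 0.4656.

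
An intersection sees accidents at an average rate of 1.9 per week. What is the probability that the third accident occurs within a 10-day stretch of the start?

Over the interval, μ = 1.9 × 10/7 ≈ 2.71429 (a 10-day stretch = 10/7 weeks).
The third arrival falls in the interval iff at least 3 events occur there: P(S_3 ≤ t) = P(N ≥ 3) = 1 − P(N ≤ 2) ≈ 0.5099.

0.5099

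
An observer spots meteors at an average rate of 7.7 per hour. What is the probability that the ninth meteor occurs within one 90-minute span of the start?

0.8132

Over the interval, μ = 7.7 × 1.5 = 11.55 (a 90-minute span = 1.5 hours).
The ninth arrival falls in the interval iff at least 9 events occur there: P(S_9 ≤ t) = P(N ≥ 9) = 1 − P(N ≤ 8) ≈ 0.8132.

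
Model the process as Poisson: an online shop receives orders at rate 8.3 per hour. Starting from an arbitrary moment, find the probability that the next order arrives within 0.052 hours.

Inter-arrival times are exponential with rate λ = 8.3 per hour.
P(T ≤ 0.052) = 1 − e^(−λt) = 1 − e^(−8.3 × 0.052) = 1 − e^(−0.4316) ≈ 0.3505.

0.3505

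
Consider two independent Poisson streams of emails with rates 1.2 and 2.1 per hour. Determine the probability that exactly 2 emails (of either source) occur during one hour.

Independent Poisson processes superpose: combined rate λ = 1.2 + 2.1 = 3.3 per hour.
So μ = 3.3.
P(N = 2) = e^(−3.3) · 3.3^2/2! ≈ 0.2008.

0.2008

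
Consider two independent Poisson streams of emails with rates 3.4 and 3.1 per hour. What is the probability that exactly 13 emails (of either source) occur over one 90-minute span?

Independent Poisson processes superpose: combined rate λ = 3.4 + 3.1 = 6.5 per hour.
Over the interval, μ = 6.5 × 1.5 = 9.75 (a 90-minute span = 1.5 hours).
P(N = 13) = e^(−9.75) · 9.75^13/13! ≈ 0.0674.

0.0674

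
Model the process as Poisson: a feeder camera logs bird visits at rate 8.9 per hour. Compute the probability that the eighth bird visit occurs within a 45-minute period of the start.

0.3530

Over the interval, μ = 8.9 × 0.75 = 6.675 (a 45-minute period = 0.75 hours).
The eighth arrival falls in the interval iff at least 8 events occur there: P(S_8 ≤ t) = P(N ≥ 8) = 1 − P(N ≤ 7) ≈ 0.3530.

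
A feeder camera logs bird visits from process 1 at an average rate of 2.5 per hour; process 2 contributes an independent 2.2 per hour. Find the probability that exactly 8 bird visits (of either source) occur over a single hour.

0.0537

Independent Poisson processes superpose: combined rate λ = 2.5 + 2.2 = 4.7 per hour.
So μ = 4.7.
P(N = 8) = e^(−4.7) · 4.7^8/8! ≈ 0.0537.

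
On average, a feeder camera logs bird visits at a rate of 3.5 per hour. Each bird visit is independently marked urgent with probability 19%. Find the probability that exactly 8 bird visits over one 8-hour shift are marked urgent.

Thinning: the bird visits that are marked urgent themselves form a Poisson process with rate 0.19 × 3.5 = 0.665 per hour.
Over the interval, μ = 0.665 × 8 = 5.32 (an 8-hour shift = 8 hours).
P(N = 8) = e^(−5.32) · 5.32^8/8! ≈ 0.0779.

0.0779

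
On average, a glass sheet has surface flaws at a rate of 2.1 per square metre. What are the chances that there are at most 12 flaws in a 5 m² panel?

0.7420

Over the interval, μ = 2.1 × 5 = 10.5 (a 5 m² panel = 5 square metres).
P(N ≤ 12) = Σ_{j=0}^{12} e^(−μ) μ^j/j! ≈ 0.7420.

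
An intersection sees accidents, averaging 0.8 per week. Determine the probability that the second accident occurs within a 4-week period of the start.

0.8288

Over the interval, μ = 0.8 × 4 = 3.2 (a 4-week period = 4 weeks).
The second arrival falls in the interval iff at least 2 events occur there: P(S_2 ≤ t) = P(N ≥ 2) = 1 − P(N ≤ 1) ≈ 0.8288.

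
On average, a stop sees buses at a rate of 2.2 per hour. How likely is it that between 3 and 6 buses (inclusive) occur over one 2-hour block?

Over the interval, μ = 2.2 × 2 = 4.4 (a 2-hour block = 2 hours).
P(3 ≤ N ≤ 6) = Σ_{j=3}^{6} e^(−4.4) · 4.4^j/j! ≈ 0.6585.

0.6585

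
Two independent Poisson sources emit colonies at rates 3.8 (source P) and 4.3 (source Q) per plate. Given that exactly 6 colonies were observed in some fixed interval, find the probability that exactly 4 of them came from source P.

Given the total, each event is independently from source P with probability p = λ_P/(λ_P+λ_Q) = 3.8/8.1 ≈ 0.4691.
So K ~ Binomial(6, 3.8/8.1): P(K = 4) = C(6,4) · (3.8/8.1)^4 · (4.3/8.1)^2 ≈ 0.2048.

0.2048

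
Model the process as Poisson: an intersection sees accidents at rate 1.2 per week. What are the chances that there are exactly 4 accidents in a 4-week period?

Over the interval, μ = 1.2 × 4 = 4.8 (a 4-week period = 4 weeks).
P(N = 4) = e^(−μ) μ^4/4! = e^(−4.8) · 4.8^4/24 ≈ 0.1820.

0.1820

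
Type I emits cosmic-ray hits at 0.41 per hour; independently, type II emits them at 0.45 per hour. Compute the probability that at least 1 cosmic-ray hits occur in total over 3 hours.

Independent Poisson processes superpose: combined rate λ = 0.41 + 0.45 = 0.86 per hour.
Over the interval, μ = 0.86 × 3 = 2.58 (3 hours).
P(N ≥ 1) = 1 − P(N ≤ 0) ≈ 0.9242.

0.9242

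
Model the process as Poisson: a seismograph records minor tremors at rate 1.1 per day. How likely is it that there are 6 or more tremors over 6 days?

Over the interval, μ = 1.1 × 6 = 6.6 (6 days).
P(N ≥ 6) = 1 − P(N ≤ 5) = 1 − Σ_{j=0}^{5} e^(−μ) μ^j/j! ≈ 0.6453.

0.6453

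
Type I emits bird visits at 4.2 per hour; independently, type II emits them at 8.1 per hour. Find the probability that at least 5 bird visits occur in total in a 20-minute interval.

Independent Poisson processes superpose: combined rate λ = 4.2 + 8.1 = 12.3 per hour.
Over the interval, μ = 12.3 × 1/3 = 4.1 (a 20-minute interval = 1/3 hours).
P(N ≥ 5) = 1 − P(N ≤ 4) ≈ 0.3907.

0.3907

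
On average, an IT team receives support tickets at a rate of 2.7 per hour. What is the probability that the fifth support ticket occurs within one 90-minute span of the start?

0.3809

Over the interval, μ = 2.7 × 1.5 = 4.05 (a 90-minute span = 1.5 hours).
The fifth arrival falls in the interval iff at least 5 events occur there: P(S_5 ≤ t) = P(N ≥ 5) = 1 − P(N ≤ 4) ≈ 0.3809.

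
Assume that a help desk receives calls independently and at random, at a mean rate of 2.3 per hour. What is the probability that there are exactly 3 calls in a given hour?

With mean μ = 2.3 per hour,
P(N = 3) = e^(−μ) μ^3/3! = e^(−2.3) · 2.3^3/6 ≈ 0.2033.

0.2033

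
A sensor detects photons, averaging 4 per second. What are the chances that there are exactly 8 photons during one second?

0.0298

With mean μ = 4 per second,
P(N = 8) = e^(−μ) μ^8/8! = e^(−4) · 4^8/40320 ≈ 0.0298.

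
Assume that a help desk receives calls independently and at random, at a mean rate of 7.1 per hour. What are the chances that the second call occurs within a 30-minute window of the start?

0.8693

Over the interval, μ = 7.1 × 0.5 = 3.55 (a 30-minute window = 0.5 hours).
The second arrival falls in the interval iff at least 2 events occur there: P(S_2 ≤ t) = P(N ≥ 2) = 1 − P(N ≤ 1) ≈ 0.8693.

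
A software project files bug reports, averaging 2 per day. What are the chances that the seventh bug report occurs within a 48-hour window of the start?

Over the interval, μ = 2 × 2 = 4 (a 48-hour window = 2 days).
The seventh arrival falls in the interval iff at least 7 events occur there: P(S_7 ≤ t) = P(N ≥ 7) = 1 − P(N ≤ 6) ≈ 0.1107.

0.1107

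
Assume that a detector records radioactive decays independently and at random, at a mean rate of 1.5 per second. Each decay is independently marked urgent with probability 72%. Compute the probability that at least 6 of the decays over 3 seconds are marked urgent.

Thinning: the decays that are marked urgent themselves form a Poisson process with rate 0.72 × 1.5 = 1.08 per second.
Over the interval, μ = 1.08 × 3 = 3.24 (3 seconds).
P(N ≥ 6) = 1 − P(N ≤ 5) ≈ 0.1100.

0.1100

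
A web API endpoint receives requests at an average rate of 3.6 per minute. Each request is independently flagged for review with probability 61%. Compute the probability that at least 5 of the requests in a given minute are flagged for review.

0.0721

Thinning: the requests that are flagged for review themselves form a Poisson process with rate 0.61 × 3.6 = 2.196 per minute.
So μ = 2.196.
P(N ≥ 5) = 1 − P(N ≤ 4) ≈ 0.0721.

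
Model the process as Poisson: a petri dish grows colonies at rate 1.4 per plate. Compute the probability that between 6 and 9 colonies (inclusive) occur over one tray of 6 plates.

0.5086

Over the interval, μ = 1.4 × 6 = 8.4 (a tray of 6 plates = 6 plates).
P(6 ≤ N ≤ 9) = Σ_{j=6}^{9} e^(−8.4) · 8.4^j/j! ≈ 0.5086.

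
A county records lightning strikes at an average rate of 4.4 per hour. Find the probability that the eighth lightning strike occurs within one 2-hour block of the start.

0.6522

Over the interval, μ = 4.4 × 2 = 8.8 (a 2-hour block = 2 hours).
The eighth arrival falls in the interval iff at least 8 events occur there: P(S_8 ≤ t) = P(N ≥ 8) = 1 − P(N ≤ 7) ≈ 0.6522.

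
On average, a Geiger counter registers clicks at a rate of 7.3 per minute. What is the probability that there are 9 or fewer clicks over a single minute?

0.7988

With mean μ = 7.3 per minute,
P(N ≤ 9) = Σ_{j=0}^{9} e^(−μ) μ^j/j! ≈ 0.7988.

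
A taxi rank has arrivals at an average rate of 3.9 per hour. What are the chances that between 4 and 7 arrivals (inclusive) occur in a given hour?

0.5014

With mean μ = 3.9 per hour,
P(4 ≤ N ≤ 7) = Σ_{j=4}^{7} e^(−3.9) · 3.9^j/j! ≈ 0.5014.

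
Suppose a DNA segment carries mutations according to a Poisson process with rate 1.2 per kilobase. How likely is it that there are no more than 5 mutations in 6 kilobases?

Over the interval, μ = 1.2 × 6 = 7.2 (6 kilobases).
P(N ≤ 5) = Σ_{j=0}^{5} e^(−μ) μ^j/j! ≈ 0.2759.

0.2759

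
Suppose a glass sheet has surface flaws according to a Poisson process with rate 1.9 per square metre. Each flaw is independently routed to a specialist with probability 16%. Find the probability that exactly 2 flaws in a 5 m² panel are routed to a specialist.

0.2527

Thinning: the flaws that are routed to a specialist themselves form a Poisson process with rate 0.16 × 1.9 = 0.304 per square metre.
Over the interval, μ = 0.304 × 5 = 1.52 (a 5 m² panel = 5 square metres).
P(N = 2) = e^(−1.52) · 1.52^2/2! ≈ 0.2527.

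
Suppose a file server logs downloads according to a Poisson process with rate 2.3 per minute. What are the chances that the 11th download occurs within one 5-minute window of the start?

0.5983

Over the interval, μ = 2.3 × 5 = 11.5 (a 5-minute window = 5 minutes).
The 11th arrival falls in the interval iff at least 11 events occur there: P(S_11 ≤ t) = P(N ≥ 11) = 1 − P(N ≤ 10) ≈ 0.5983.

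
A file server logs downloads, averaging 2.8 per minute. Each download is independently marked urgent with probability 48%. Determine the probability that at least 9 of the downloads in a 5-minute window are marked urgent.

Thinning: the downloads that are marked urgent themselves form a Poisson process with rate 0.48 × 2.8 = 1.344 per minute.
Over the interval, μ = 1.344 × 5 = 6.72 (a 5-minute window = 5 minutes).
P(N ≥ 9) = 1 − P(N ≤ 8) ≈ 0.2352.

0.2352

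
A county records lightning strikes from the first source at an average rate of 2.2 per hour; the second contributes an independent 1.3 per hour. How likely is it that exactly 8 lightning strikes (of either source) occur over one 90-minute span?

0.0751

Independent Poisson processes superpose: combined rate λ = 2.2 + 1.3 = 3.5 per hour.
Over the interval, μ = 3.5 × 1.5 = 5.25 (a 90-minute span = 1.5 hours).
P(N = 8) = e^(−5.25) · 5.25^8/8! ≈ 0.0751.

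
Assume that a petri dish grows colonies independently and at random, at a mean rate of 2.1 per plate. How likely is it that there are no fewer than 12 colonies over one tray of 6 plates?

0.6050

Over the interval, μ = 2.1 × 6 = 12.6 (a tray of 6 plates = 6 plates).
P(N ≥ 12) = 1 − P(N ≤ 11) = 1 − Σ_{j=0}^{11} e^(−μ) μ^j/j! ≈ 0.6050.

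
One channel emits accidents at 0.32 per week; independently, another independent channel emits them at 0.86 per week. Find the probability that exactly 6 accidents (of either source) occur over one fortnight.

Independent Poisson processes superpose: combined rate λ = 0.32 + 0.86 = 1.18 per week.
Over the interval, μ = 1.18 × 2 = 2.36 (a fortnight = 2 weeks).
P(N = 6) = e^(−2.36) · 2.36^6/6! ≈ 0.0227.

0.0227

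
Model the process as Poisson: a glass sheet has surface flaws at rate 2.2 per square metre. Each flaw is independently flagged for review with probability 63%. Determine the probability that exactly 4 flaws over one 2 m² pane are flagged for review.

Thinning: the flaws that are flagged for review themselves form a Poisson process with rate 0.63 × 2.2 = 1.386 per square metre.
Over the interval, μ = 1.386 × 2 = 2.772 (a 2 m² pane = 2 square metres).
P(N = 4) = e^(−2.772) · 2.772^4/4! ≈ 0.1538.

0.1538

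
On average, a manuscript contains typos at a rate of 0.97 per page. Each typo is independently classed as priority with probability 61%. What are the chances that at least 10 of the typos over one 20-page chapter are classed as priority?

0.7428

Thinning: the typos that are classed as priority themselves form a Poisson process with rate 0.61 × 0.97 = 0.5917 per page.
Over the interval, μ = 0.5917 × 20 = 11.834 (a 20-page chapter = 20 pages).
P(N ≥ 10) = 1 − P(N ≤ 9) ≈ 0.7428.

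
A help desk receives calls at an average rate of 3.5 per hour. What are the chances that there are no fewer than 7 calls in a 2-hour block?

Over the interval, μ = 3.5 × 2 = 7 (a 2-hour block = 2 hours).
P(N ≥ 7) = 1 − P(N ≤ 6) = 1 − Σ_{j=0}^{6} e^(−μ) μ^j/j! ≈ 0.5503.

0.5503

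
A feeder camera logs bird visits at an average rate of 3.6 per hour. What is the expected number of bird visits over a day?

86.4

E[N] = λt = 3.6 × 24 = 86.4 (a day = 24 hours).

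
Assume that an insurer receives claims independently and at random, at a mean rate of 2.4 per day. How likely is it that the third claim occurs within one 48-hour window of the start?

Over the interval, μ = 2.4 × 2 = 4.8 (a 48-hour window = 2 days).
The third arrival falls in the interval iff at least 3 events occur there: P(S_3 ≤ t) = P(N ≥ 3) = 1 − P(N ≤ 2) ≈ 0.8575.

0.8575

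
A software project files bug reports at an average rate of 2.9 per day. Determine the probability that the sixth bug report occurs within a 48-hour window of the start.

0.5217

Over the interval, μ = 2.9 × 2 = 5.8 (a 48-hour window = 2 days).
The sixth arrival falls in the interval iff at least 6 events occur there: P(S_6 ≤ t) = P(N ≥ 6) = 1 − P(N ≤ 5) ≈ 0.5217.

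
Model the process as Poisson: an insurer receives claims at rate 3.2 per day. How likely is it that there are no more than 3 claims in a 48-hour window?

0.1189

Over the interval, μ = 3.2 × 2 = 6.4 (a 48-hour window = 2 days).
P(N ≤ 3) = Σ_{j=0}^{3} e^(−μ) μ^j/j! ≈ 0.1189.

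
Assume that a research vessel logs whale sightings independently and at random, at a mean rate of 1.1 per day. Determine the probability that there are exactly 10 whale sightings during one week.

Over the interval, μ = 1.1 × 7 = 7.7 (a week = 7 days).
P(N = 10) = e^(−μ) μ^10/10! = e^(−7.7) · 7.7^10/3628800 ≈ 0.0914.

0.0914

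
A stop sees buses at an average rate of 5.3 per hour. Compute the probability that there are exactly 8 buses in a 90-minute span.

Over the interval, μ = 5.3 × 1.5 = 7.95 (a 90-minute span = 1.5 hours).
P(N = 8) = e^(−μ) μ^8/8! = e^(−7.95) · 7.95^8/40320 ≈ 0.1396.

0.1396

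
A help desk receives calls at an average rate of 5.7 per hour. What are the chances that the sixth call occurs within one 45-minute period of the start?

0.2592

Over the interval, μ = 5.7 × 0.75 = 4.275 (a 45-minute period = 0.75 hours).
The sixth arrival falls in the interval iff at least 6 events occur there: P(S_6 ≤ t) = P(N ≥ 6) = 1 − P(N ≤ 5) ≈ 0.2592.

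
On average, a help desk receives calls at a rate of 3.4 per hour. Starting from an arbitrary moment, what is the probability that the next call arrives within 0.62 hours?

0.8785

Inter-arrival times are exponential with rate λ = 3.4 per hour.
P(T ≤ 0.62) = 1 − e^(−λt) = 1 − e^(−3.4 × 0.62) = 1 − e^(−2.108) ≈ 0.8785.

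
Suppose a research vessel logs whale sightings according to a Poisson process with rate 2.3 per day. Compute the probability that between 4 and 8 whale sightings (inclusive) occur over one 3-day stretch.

0.6549

Over the interval, μ = 2.3 × 3 = 6.9 (a 3-day stretch = 3 days).
P(4 ≤ N ≤ 8) = Σ_{j=4}^{8} e^(−6.9) · 6.9^j/j! ≈ 0.6549.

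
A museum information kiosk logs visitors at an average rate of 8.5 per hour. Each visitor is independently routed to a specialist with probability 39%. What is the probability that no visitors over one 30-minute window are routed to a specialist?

Thinning: the visitors that are routed to a specialist themselves form a Poisson process with rate 0.39 × 8.5 = 3.315 per hour.
Over the interval, μ = 3.315 × 0.5 = 1.6575 (a 30-minute window = 0.5 hours).
P(N = 0) = e^(−1.6575) · 1.6575^0/0! ≈ 0.1906.

0.1906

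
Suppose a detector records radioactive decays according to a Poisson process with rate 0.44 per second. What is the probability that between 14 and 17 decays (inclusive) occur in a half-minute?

Over the interval, μ = 0.44 × 30 = 13.2 (a half-minute = 30 seconds).
P(14 ≤ N ≤ 17) = Σ_{j=14}^{17} e^(−13.2) · 13.2^j/j! ≈ 0.3281.

0.3281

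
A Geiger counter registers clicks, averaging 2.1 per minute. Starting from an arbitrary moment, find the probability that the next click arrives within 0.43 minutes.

Inter-arrival times are exponential with rate λ = 2.1 per minute.
P(T ≤ 0.43) = 1 − e^(−λt) = 1 − e^(−2.1 × 0.43) = 1 − e^(−0.903) ≈ 0.5946.

0.5946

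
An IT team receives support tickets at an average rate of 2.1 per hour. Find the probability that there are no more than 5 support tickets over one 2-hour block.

0.7531

Over the interval, μ = 2.1 × 2 = 4.2 (a 2-hour block = 2 hours).
P(N ≤ 5) = Σ_{j=0}^{5} e^(−μ) μ^j/j! ≈ 0.7531.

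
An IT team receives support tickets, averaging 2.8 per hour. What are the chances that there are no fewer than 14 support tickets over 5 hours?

0.5356

Over the interval, μ = 2.8 × 5 = 14 (5 hours).
P(N ≥ 14) = 1 − P(N ≤ 13) = 1 − Σ_{j=0}^{13} e^(−μ) μ^j/j! ≈ 0.5356.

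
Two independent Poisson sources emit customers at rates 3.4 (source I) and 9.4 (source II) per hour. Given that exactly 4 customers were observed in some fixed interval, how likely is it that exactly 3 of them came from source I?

Given the total, each event is independently from source I with probability p = λ_I/(λ_I+λ_II) = 3.4/12.8 ≈ 0.2656.
So K ~ Binomial(4, 3.4/12.8): P(K = 3) = C(4,3) · (3.4/12.8)^3 · (9.4/12.8)^1 ≈ 0.0551.

0.0551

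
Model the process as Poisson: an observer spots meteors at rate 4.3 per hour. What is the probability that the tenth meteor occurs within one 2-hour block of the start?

Over the interval, μ = 4.3 × 2 = 8.6 (a 2-hour block = 2 hours).
The tenth arrival falls in the interval iff at least 10 events occur there: P(S_10 ≤ t) = P(N ≥ 10) = 1 − P(N ≤ 9) ≈ 0.3600.

0.3600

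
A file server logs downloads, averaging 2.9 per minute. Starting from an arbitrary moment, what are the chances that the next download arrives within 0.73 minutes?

0.8796

Inter-arrival times are exponential with rate λ = 2.9 per minute.
P(T ≤ 0.73) = 1 − e^(−λt) = 1 − e^(−2.9 × 0.73) = 1 − e^(−2.117) ≈ 0.8796.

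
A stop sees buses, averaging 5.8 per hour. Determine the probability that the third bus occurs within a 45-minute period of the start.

Over the interval, μ = 5.8 × 0.75 = 4.35 (a 45-minute period = 0.75 hours).
The third arrival falls in the interval iff at least 3 events occur there: P(S_3 ≤ t) = P(N ≥ 3) = 1 − P(N ≤ 2) ≈ 0.8088.

0.8088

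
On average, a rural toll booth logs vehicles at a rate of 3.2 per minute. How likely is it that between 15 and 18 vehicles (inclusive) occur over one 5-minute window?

Over the interval, μ = 3.2 × 5 = 16 (a 5-minute window = 5 minutes).
P(15 ≤ N ≤ 18) = Σ_{j=15}^{18} e^(−16) · 16^j/j! ≈ 0.3748.

0.3748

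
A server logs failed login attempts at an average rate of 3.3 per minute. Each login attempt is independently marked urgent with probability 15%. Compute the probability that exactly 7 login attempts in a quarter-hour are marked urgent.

Thinning: the login attempts that are marked urgent themselves form a Poisson process with rate 0.15 × 3.3 = 0.495 per minute.
Over the interval, μ = 0.495 × 15 = 7.425 (a quarter-hour = 15 minutes).
P(N = 7) = e^(−7.425) · 7.425^7/7! ≈ 0.1472.

0.1472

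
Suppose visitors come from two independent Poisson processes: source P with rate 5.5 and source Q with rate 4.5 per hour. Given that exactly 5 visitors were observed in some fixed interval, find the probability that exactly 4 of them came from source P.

0.2059

Given the total, each event is independently from source P with probability p = λ_P/(λ_P+λ_Q) = 5.5/10 = 0.5500.
So K ~ Binomial(5, 5.5/10): P(K = 4) = C(5,4) · (5.5/10)^4 · (4.5/10)^1 ≈ 0.2059.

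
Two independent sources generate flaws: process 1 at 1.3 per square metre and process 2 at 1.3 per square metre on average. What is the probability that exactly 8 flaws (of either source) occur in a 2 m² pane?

Independent Poisson processes superpose: combined rate λ = 1.3 + 1.3 = 2.6 per square metre.
Over the interval, μ = 2.6 × 2 = 5.2 (a 2 m² pane = 2 square metres).
P(N = 8) = e^(−5.2) · 5.2^8/8! ≈ 0.0731.

0.0731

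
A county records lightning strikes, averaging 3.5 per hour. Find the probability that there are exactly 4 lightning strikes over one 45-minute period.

0.1433

Over the interval, μ = 3.5 × 0.75 = 2.625 (a 45-minute period = 0.75 hours).
P(N = 4) = e^(−μ) μ^4/4! = e^(−2.625) · 2.625^4/24 ≈ 0.1433.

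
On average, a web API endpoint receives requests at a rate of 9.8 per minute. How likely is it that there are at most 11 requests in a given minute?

0.7193

With mean μ = 9.8 per minute,
P(N ≤ 11) = Σ_{j=0}^{11} e^(−μ) μ^j/j! ≈ 0.7193.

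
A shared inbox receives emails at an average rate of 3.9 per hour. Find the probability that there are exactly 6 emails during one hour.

0.0989

With mean μ = 3.9 per hour,
P(N = 6) = e^(−μ) μ^6/6! = e^(−3.9) · 3.9^6/720 ≈ 0.0989.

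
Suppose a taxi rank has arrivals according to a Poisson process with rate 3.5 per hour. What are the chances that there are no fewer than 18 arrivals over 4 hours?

Over the interval, μ = 3.5 × 4 = 14 (4 hours).
P(N ≥ 18) = 1 − P(N ≤ 17) = 1 − Σ_{j=0}^{17} e^(−μ) μ^j/j! ≈ 0.1728.

0.1728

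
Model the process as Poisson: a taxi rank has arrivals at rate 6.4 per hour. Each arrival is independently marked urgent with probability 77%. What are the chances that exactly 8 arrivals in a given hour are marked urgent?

Thinning: the arrivals that are marked urgent themselves form a Poisson process with rate 0.77 × 6.4 = 4.928 per hour.
So μ = 4.928.
P(N = 8) = e^(−4.928) · 4.928^8/8! ≈ 0.0625.

0.0625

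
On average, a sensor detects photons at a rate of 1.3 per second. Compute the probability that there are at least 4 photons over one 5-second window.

0.8882

Over the interval, μ = 1.3 × 5 = 6.5 (a 5-second window = 5 seconds).
P(N ≥ 4) = 1 − P(N ≤ 3) = 1 − Σ_{j=0}^{3} e^(−μ) μ^j/j! ≈ 0.8882.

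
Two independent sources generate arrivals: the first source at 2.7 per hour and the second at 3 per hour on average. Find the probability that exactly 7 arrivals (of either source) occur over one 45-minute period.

0.0720

Independent Poisson processes superpose: combined rate λ = 2.7 + 3 = 5.7 per hour.
Over the interval, μ = 5.7 × 0.75 = 4.275 (a 45-minute period = 0.75 hours).
P(N = 7) = e^(−4.275) · 4.275^7/7! ≈ 0.0720.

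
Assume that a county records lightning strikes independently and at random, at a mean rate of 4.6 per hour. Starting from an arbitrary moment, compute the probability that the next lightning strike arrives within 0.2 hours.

0.6015

Inter-arrival times are exponential with rate λ = 4.6 per hour.
P(T ≤ 0.2) = 1 − e^(−λt) = 1 − e^(−4.6 × 0.2) = 1 − e^(−0.92) ≈ 0.6015.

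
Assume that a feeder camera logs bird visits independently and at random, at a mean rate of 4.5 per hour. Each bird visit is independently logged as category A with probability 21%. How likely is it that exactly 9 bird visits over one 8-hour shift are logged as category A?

Thinning: the bird visits that are logged as category A themselves form a Poisson process with rate 0.21 × 4.5 = 0.945 per hour.
Over the interval, μ = 0.945 × 8 = 7.56 (an 8-hour shift = 8 hours).
P(N = 9) = e^(−7.56) · 7.56^9/9! ≈ 0.1158.

0.1158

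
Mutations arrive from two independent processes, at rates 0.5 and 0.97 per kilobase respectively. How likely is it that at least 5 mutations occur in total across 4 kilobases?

Independent Poisson processes superpose: combined rate λ = 0.5 + 0.97 = 1.47 per kilobase.
Over the interval, μ = 1.47 × 4 = 5.88 (4 kilobases).
P(N ≥ 5) = 1 − P(N ≤ 4) ≈ 0.6986.

0.6986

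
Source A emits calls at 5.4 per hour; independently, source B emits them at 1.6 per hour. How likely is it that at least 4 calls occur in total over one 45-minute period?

Independent Poisson processes superpose: combined rate λ = 5.4 + 1.6 = 7 per hour.
Over the interval, μ = 7 × 0.75 = 5.25 (a 45-minute period = 0.75 hours).
P(N ≥ 4) = 1 − P(N ≤ 3) ≈ 0.7683.

0.7683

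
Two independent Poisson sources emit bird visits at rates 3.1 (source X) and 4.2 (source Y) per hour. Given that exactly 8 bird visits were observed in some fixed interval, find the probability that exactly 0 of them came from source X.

0.0120

Given the total, each event is independently from source X with probability p = λ_X/(λ_X+λ_Y) = 3.1/7.3 ≈ 0.4247.
So K ~ Binomial(8, 3.1/7.3): P(K = 0) = C(8,0) · (3.1/7.3)^0 · (4.2/7.3)^8 ≈ 0.0120.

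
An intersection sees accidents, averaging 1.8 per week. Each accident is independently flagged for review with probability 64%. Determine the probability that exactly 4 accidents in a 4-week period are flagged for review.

Thinning: the accidents that are flagged for review themselves form a Poisson process with rate 0.64 × 1.8 = 1.152 per week.
Over the interval, μ = 1.152 × 4 = 4.608 (a 4-week period = 4 weeks).
P(N = 4) = e^(−4.608) · 4.608^4/4! ≈ 0.1873.

0.1873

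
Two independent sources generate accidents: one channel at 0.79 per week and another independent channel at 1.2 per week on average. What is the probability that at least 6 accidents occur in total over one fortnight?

0.2118

Independent Poisson processes superpose: combined rate λ = 0.79 + 1.2 = 1.99 per week.
Over the interval, μ = 1.99 × 2 = 3.98 (a fortnight = 2 weeks).
P(N ≥ 6) = 1 − P(N ≤ 5) ≈ 0.2118.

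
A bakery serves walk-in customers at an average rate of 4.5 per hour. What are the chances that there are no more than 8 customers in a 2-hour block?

0.4557

Over the interval, μ = 4.5 × 2 = 9 (a 2-hour block = 2 hours).
P(N ≤ 8) = Σ_{j=0}^{8} e^(−μ) μ^j/j! ≈ 0.4557.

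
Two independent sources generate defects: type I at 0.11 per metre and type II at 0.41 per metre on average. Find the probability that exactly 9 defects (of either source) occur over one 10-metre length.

Independent Poisson processes superpose: combined rate λ = 0.11 + 0.41 = 0.52 per metre.
Over the interval, μ = 0.52 × 10 = 5.2 (a 10-metre length = 10 metres).
P(N = 9) = e^(−5.2) · 5.2^9/9! ≈ 0.0423.

0.0423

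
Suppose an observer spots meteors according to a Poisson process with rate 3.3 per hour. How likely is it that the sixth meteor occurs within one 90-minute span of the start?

Over the interval, μ = 3.3 × 1.5 = 4.95 (a 90-minute span = 1.5 hours).
The sixth arrival falls in the interval iff at least 6 events occur there: P(S_6 ≤ t) = P(N ≥ 6) = 1 − P(N ≤ 5) ≈ 0.3753.

0.3753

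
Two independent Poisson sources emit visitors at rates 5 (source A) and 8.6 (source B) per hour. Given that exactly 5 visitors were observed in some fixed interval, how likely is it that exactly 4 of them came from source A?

0.0578

Given the total, each event is independently from source A with probability p = λ_A/(λ_A+λ_B) = 5/13.6 ≈ 0.3676.
So K ~ Binomial(5, 5/13.6): P(K = 4) = C(5,4) · (5/13.6)^4 · (8.6/13.6)^1 ≈ 0.0578.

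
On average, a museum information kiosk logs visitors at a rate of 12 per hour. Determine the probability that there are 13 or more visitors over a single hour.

With mean μ = 12 per hour,
P(N ≥ 13) = 1 − P(N ≤ 12) = 1 − Σ_{j=0}^{12} e^(−μ) μ^j/j! ≈ 0.4240.

0.4240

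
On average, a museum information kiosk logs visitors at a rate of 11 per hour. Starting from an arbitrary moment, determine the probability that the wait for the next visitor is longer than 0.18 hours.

0.1381

The wait for the next event is exponential with rate λ = 11 per hour.
P(T > 0.18) = e^(−λt) = e^(−11 × 0.18) = e^(−1.98) ≈ 0.1381.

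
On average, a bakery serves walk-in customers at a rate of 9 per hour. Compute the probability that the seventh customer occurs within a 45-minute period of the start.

Over the interval, μ = 9 × 0.75 = 6.75 (a 45-minute period = 0.75 hours).
The seventh arrival falls in the interval iff at least 7 events occur there: P(S_7 ≤ t) = P(N ≥ 7) = 1 − P(N ≤ 6) ≈ 0.5124.

0.5124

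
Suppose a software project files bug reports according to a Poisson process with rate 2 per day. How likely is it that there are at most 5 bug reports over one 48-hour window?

0.7851

Over the interval, μ = 2 × 2 = 4 (a 48-hour window = 2 days).
P(N ≤ 5) = Σ_{j=0}^{5} e^(−μ) μ^j/j! ≈ 0.7851.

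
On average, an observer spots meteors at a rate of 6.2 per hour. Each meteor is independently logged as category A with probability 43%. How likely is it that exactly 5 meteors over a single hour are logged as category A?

Thinning: the meteors that are logged as category A themselves form a Poisson process with rate 0.43 × 6.2 = 2.666 per hour.
So μ = 2.666.
P(N = 5) = e^(−2.666) · 2.666^5/5! ≈ 0.0780.

0.0780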